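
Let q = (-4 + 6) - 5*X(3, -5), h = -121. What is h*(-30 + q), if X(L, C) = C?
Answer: 363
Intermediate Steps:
q = 27 (q = (-4 + 6) - 5*(-5) = 2 + 25 = 27)
h*(-30 + q) = -121*(-30 + 27) = -121*(-3) = 363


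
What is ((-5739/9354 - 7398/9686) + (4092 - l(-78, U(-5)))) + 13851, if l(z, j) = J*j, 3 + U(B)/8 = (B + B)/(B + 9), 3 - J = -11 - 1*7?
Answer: 284879844817/15100474 ≈ 18866.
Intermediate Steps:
J = 21 (J = 3 - (-11 - 1*7) = 3 - (-11 - 7) = 3 - 1*(-18) = 3 + 18 = 21)
U(B) = -24 + 16*B/(9 + B) (U(B) = -24 + 8*((B + B)/(B + 9)) = -24 + 8*((2*B)/(9 + B)) = -24 + 8*(2*B/(9 + B)) = -24 + 16*B/(9 + B))
l(z, j) = 21*j
((-5739/9354 - 7398/9686) + (4092 - l(-78, U(-5)))) + 13851 = ((-5739/9354 - 7398/9686) + (4092 - 21*8*(-27 - 1*(-5))/(9 - 5))) + 13851 = ((-5739*1/9354 - 7398*1/9686) + (4092 - 21*8*(-27 + 5)/4)) + 13851 = ((-1913/3118 - 3699/4843) + (4092 - 21*8*(¼)*(-22))) + 13851 = (-20798141/15100474 + (4092 - 21*(-44))) + 13851 = (-20798141/15100474 + (4092 - 1*(-924))) + 13851 = (-20798141/15100474 + (4092 + 924)) + 13851 = (-20798141/15100474 + 5016) + 13851 = 75723179443/15100474 + 13851 = 284879844817/15100474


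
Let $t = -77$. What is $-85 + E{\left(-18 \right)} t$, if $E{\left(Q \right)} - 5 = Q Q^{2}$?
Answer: $448594$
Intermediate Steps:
$E{\left(Q \right)} = 5 + Q^{3}$ ($E{\left(Q \right)} = 5 + Q Q^{2} = 5 + Q^{3}$)
$-85 + E{\left(-18 \right)} t = -85 + \left(5 + \left(-18\right)^{3}\right) \left(-77\right) = -85 + \left(5 - 5832\right) \left(-77\right) = -85 - -448679 = -85 + 448679 = 448594$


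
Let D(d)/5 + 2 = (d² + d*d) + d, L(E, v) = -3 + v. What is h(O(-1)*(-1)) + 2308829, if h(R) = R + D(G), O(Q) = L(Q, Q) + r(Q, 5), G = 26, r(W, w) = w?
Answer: 2315708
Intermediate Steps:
D(d) = -10 + 5*d + 10*d² (D(d) = -10 + 5*((d² + d*d) + d) = -10 + 5*((d² + d²) + d) = -10 + 5*(2*d² + d) = -10 + 5*(d + 2*d²) = -10 + (5*d + 10*d²) = -10 + 5*d + 10*d²)
O(Q) = 2 + Q (O(Q) = (-3 + Q) + 5 = 2 + Q)
h(R) = 6880 + R (h(R) = R + (-10 + 5*26 + 10*26²) = R + (-10 + 130 + 10*676) = R + (-10 + 130 + 6760) = R + 6880 = 6880 + R)
h(O(-1)*(-1)) + 2308829 = (6880 + (2 - 1)*(-1)) + 2308829 = (6880 + 1*(-1)) + 2308829 = (6880 - 1) + 2308829 = 6879 + 2308829 = 2315708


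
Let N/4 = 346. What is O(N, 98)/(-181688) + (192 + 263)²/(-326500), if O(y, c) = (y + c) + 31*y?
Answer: -65132484/74151415 ≈ -0.87837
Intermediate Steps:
N = 1384 (N = 4*346 = 1384)
O(y, c) = c + 32*y (O(y, c) = (c + y) + 31*y = c + 32*y)
O(N, 98)/(-181688) + (192 + 263)²/(-326500) = (98 + 32*1384)/(-181688) + (192 + 263)²/(-326500) = (98 + 44288)*(-1/181688) + 455²*(-1/326500) = 44386*(-1/181688) + 207025*(-1/326500) = -22193/90844 - 8281/13060 = -65132484/74151415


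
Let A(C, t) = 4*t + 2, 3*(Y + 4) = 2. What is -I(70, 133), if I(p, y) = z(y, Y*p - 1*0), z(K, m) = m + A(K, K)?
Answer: -902/3 ≈ -300.67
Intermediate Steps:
Y = -10/3 (Y = -4 + (⅓)*2 = -4 + ⅔ = -10/3 ≈ -3.3333)
A(C, t) = 2 + 4*t
z(K, m) = 2 + m + 4*K (z(K, m) = m + (2 + 4*K) = 2 + m + 4*K)
I(p, y) = 2 + 4*y - 10*p/3 (I(p, y) = 2 + (-10*p/3 - 1*0) + 4*y = 2 + (-10*p/3 + 0) + 4*y = 2 - 10*p/3 + 4*y = 2 + 4*y - 10*p/3)
-I(70, 133) = -(2 + 4*133 - 10/3*70) = -(2 + 532 - 700/3) = -1*902/3 = -902/3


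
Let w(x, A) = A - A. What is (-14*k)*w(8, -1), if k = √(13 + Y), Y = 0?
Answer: 0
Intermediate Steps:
w(x, A) = 0
k = √13 (k = √(13 + 0) = √13 ≈ 3.6056)
(-14*k)*w(8, -1) = -14*√13*0 = 0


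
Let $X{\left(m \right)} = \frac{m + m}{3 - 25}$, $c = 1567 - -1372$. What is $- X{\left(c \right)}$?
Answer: $\frac{2939}{11} \approx 267.18$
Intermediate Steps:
$c = 2939$ ($c = 1567 + 1372 = 2939$)
$X{\left(m \right)} = - \frac{m}{11}$ ($X{\left(m \right)} = \frac{2 m}{-22} = - \frac{2 m}{22} = - \frac{m}{11}$)
$- X{\left(c \right)} = - \frac{\left(-1\right) 2939}{11} = \left(-1\right) \left(- \frac{2939}{11}\right) = \frac{2939}{11}$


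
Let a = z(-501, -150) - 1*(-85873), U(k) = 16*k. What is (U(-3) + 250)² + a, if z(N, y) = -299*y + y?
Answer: 171377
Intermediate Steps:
z(N, y) = -298*y
a = 130573 (a = -298*(-150) - 1*(-85873) = 44700 + 85873 = 130573)
(U(-3) + 250)² + a = (16*(-3) + 250)² + 130573 = (-48 + 250)² + 130573 = 202² + 130573 = 40804 + 130573 = 171377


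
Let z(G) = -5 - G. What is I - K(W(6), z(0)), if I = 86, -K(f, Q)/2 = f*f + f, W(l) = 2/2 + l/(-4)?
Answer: 171/2 ≈ 85.500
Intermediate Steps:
W(l) = 1 - l/4 (W(l) = 2*(1/2) + l*(-1/4) = 1 - l/4)
K(f, Q) = -2*f - 2*f**2 (K(f, Q) = -2*(f*f + f) = -2*(f**2 + f) = -2*(f + f**2) = -2*f - 2*f**2)
I - K(W(6), z(0)) = 86 - (-2)*(1 - 1/4*6)*(1 + (1 - 1/4*6)) = 86 - (-2)*(1 - 3/2)*(1 + (1 - 3/2)) = 86 - (-2)*(-1)*(1 - 1/2)/2 = 86 - (-2)*(-1)/(2*2) = 86 - 1*1/2 = 86 - 1/2 = 171/2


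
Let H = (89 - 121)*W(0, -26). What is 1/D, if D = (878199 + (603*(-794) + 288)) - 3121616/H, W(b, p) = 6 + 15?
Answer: 42/16982711 ≈ 2.4731e-6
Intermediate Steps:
W(b, p) = 21
H = -672 (H = (89 - 121)*21 = -32*21 = -672)
D = 16982711/42 (D = (878199 + (603*(-794) + 288)) - 3121616/(-672) = (878199 + (-478782 + 288)) - 3121616*(-1/672) = (878199 - 478494) + 195101/42 = 399705 + 195101/42 = 16982711/42 ≈ 4.0435e+5)
1/D = 1/(16982711/42) = 42/16982711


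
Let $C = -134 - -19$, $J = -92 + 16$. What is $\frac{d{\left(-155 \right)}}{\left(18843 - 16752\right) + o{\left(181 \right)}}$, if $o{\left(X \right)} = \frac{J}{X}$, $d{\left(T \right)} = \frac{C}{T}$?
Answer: $\frac{4163}{11730245} \approx 0.00035489$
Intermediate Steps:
$J = -76$
$C = -115$ ($C = -134 + 19 = -115$)
$d{\left(T \right)} = - \frac{115}{T}$
$o{\left(X \right)} = - \frac{76}{X}$
$\frac{d{\left(-155 \right)}}{\left(18843 - 16752\right) + o{\left(181 \right)}} = \frac{\left(-115\right) \frac{1}{-155}}{\left(18843 - 16752\right) - \frac{76}{181}} = \frac{\left(-115\right) \left(- \frac{1}{155}\right)}{2091 - \frac{76}{181}} = \frac{23}{31 \left(2091 - \frac{76}{181}\right)} = \frac{23}{31 \cdot \frac{378395}{181}} = \frac{23}{31} \cdot \frac{181}{378395} = \frac{4163}{11730245}$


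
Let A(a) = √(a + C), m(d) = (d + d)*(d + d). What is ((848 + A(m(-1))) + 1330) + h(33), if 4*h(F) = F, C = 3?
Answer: 8745/4 + √7 ≈ 2188.9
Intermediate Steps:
h(F) = F/4
m(d) = 4*d² (m(d) = (2*d)*(2*d) = 4*d²)
A(a) = √(3 + a) (A(a) = √(a + 3) = √(3 + a))
((848 + A(m(-1))) + 1330) + h(33) = ((848 + √(3 + 4*(-1)²)) + 1330) + (¼)*33 = ((848 + √(3 + 4*1)) + 1330) + 33/4 = ((848 + √(3 + 4)) + 1330) + 33/4 = ((848 + √7) + 1330) + 33/4 = (2178 + √7) + 33/4 = 8745/4 + √7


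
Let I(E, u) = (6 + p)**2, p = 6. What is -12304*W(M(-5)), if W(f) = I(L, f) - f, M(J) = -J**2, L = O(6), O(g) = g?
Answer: -2079376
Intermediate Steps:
L = 6
I(E, u) = 144 (I(E, u) = (6 + 6)**2 = 12**2 = 144)
W(f) = 144 - f
-12304*W(M(-5)) = -12304*(144 - (-1)*(-5)**2) = -12304*(144 - (-1)*25) = -12304*(144 - 1*(-25)) = -12304*(144 + 25) = -12304*169 = -2079376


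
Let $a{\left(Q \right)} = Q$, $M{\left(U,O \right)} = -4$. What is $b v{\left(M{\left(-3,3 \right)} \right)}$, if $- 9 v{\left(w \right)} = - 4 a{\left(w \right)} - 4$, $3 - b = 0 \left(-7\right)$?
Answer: $-4$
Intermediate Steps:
$b = 3$ ($b = 3 - 0 \left(-7\right) = 3 - 0 = 3 + 0 = 3$)
$v{\left(w \right)} = \frac{4}{9} + \frac{4 w}{9}$ ($v{\left(w \right)} = - \frac{- 4 w - 4}{9} = - \frac{-4 - 4 w}{9} = \frac{4}{9} + \frac{4 w}{9}$)
$b v{\left(M{\left(-3,3 \right)} \right)} = 3 \left(\frac{4}{9} + \frac{4}{9} \left(-4\right)\right) = 3 \left(\frac{4}{9} - \frac{16}{9}\right) = 3 \left(- \frac{4}{3}\right) = -4$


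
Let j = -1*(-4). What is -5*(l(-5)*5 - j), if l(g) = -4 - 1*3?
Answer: 195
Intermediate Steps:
l(g) = -7 (l(g) = -4 - 3 = -7)
j = 4
-5*(l(-5)*5 - j) = -5*(-7*5 - 1*4) = -5*(-35 - 4) = -5*(-39) = 195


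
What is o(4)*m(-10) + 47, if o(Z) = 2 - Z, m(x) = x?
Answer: 67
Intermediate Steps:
o(4)*m(-10) + 47 = (2 - 1*4)*(-10) + 47 = (2 - 4)*(-10) + 47 = -2*(-10) + 47 = 20 + 47 = 67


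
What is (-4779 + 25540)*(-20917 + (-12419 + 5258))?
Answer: -582927358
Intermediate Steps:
(-4779 + 25540)*(-20917 + (-12419 + 5258)) = 20761*(-20917 - 7161) = 20761*(-28078) = -582927358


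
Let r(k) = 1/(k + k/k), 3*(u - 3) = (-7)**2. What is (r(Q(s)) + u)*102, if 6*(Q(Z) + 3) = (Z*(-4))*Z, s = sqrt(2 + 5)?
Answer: 19567/10 ≈ 1956.7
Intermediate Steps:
u = 58/3 (u = 3 + (1/3)*(-7)**2 = 3 + (1/3)*49 = 3 + 49/3 = 58/3 ≈ 19.333)
s = sqrt(7) ≈ 2.6458
Q(Z) = -3 - 2*Z**2/3 (Q(Z) = -3 + ((Z*(-4))*Z)/6 = -3 + ((-4*Z)*Z)/6 = -3 + (-4*Z**2)/6 = -3 - 2*Z**2/3)
r(k) = 1/(1 + k) (r(k) = 1/(k + 1) = 1/(1 + k))
(r(Q(s)) + u)*102 = (1/(1 + (-3 - 2*(sqrt(7))**2/3)) + 58/3)*102 = (1/(1 + (-3 - 2/3*7)) + 58/3)*102 = (1/(1 + (-3 - 14/3)) + 58/3)*102 = (1/(1 - 23/3) + 58/3)*102 = (1/(-20/3) + 58/3)*102 = (-3/20 + 58/3)*102 = (1151/60)*102 = 19567/10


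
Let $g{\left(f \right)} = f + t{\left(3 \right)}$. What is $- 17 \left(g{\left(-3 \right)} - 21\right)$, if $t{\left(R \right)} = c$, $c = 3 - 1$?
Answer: $374$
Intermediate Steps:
$c = 2$
$t{\left(R \right)} = 2$
$g{\left(f \right)} = 2 + f$ ($g{\left(f \right)} = f + 2 = 2 + f$)
$- 17 \left(g{\left(-3 \right)} - 21\right) = - 17 \left(\left(2 - 3\right) - 21\right) = - 17 \left(-1 - 21\right) = \left(-17\right) \left(-22\right) = 374$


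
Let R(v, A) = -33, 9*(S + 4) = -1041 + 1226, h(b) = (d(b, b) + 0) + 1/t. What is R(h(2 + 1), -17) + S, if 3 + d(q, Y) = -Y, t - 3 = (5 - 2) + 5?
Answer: -148/9 ≈ -16.444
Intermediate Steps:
t = 11 (t = 3 + ((5 - 2) + 5) = 3 + (3 + 5) = 3 + 8 = 11)
d(q, Y) = -3 - Y
h(b) = -32/11 - b (h(b) = ((-3 - b) + 0) + 1/11 = (-3 - b) + 1*(1/11) = (-3 - b) + 1/11 = -32/11 - b)
S = 149/9 (S = -4 + (-1041 + 1226)/9 = -4 + (⅑)*185 = -4 + 185/9 = 149/9 ≈ 16.556)
R(h(2 + 1), -17) + S = -33 + 149/9 = -148/9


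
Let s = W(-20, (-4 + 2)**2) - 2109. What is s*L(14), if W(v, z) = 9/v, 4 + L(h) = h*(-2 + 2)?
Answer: 42189/5 ≈ 8437.8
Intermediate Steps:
L(h) = -4 (L(h) = -4 + h*(-2 + 2) = -4 + h*0 = -4 + 0 = -4)
s = -42189/20 (s = 9/(-20) - 2109 = 9*(-1/20) - 2109 = -9/20 - 2109 = -42189/20 ≈ -2109.4)
s*L(14) = -42189/20*(-4) = 42189/5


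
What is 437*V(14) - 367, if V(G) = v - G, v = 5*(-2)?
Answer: -10855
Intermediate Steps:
v = -10
V(G) = -10 - G
437*V(14) - 367 = 437*(-10 - 1*14) - 367 = 437*(-10 - 14) - 367 = 437*(-24) - 367 = -10488 - 367 = -10855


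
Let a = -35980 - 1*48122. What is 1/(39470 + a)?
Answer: -1/44632 ≈ -2.2405e-5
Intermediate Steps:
a = -84102 (a = -35980 - 48122 = -84102)
1/(39470 + a) = 1/(39470 - 84102) = 1/(-44632) = -1/44632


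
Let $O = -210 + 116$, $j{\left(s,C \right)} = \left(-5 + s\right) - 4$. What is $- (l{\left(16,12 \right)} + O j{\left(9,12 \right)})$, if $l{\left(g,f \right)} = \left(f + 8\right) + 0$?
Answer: $-20$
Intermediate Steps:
$j{\left(s,C \right)} = -9 + s$
$l{\left(g,f \right)} = 8 + f$ ($l{\left(g,f \right)} = \left(8 + f\right) + 0 = 8 + f$)
$O = -94$
$- (l{\left(16,12 \right)} + O j{\left(9,12 \right)}) = - (\left(8 + 12\right) - 94 \left(-9 + 9\right)) = - (20 - 0) = - (20 + 0) = \left(-1\right) 20 = -20$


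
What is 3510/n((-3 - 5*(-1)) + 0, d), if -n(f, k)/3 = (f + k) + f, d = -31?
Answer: 130/3 ≈ 43.333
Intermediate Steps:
n(f, k) = -6*f - 3*k (n(f, k) = -3*((f + k) + f) = -3*(k + 2*f) = -6*f - 3*k)
3510/n((-3 - 5*(-1)) + 0, d) = 3510/(-6*((-3 - 5*(-1)) + 0) - 3*(-31)) = 3510/(-6*((-3 + 5) + 0) + 93) = 3510/(-6*(2 + 0) + 93) = 3510/(-6*2 + 93) = 3510/(-12 + 93) = 3510/81 = 3510*(1/81) = 130/3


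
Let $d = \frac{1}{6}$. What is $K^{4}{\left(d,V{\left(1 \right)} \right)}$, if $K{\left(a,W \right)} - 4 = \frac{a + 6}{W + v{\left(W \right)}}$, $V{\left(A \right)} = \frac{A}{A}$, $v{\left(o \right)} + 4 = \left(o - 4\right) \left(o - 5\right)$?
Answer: $\frac{4097152081}{8503056} \approx 481.84$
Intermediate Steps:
$v{\left(o \right)} = -4 + \left(-5 + o\right) \left(-4 + o\right)$ ($v{\left(o \right)} = -4 + \left(o - 4\right) \left(o - 5\right) = -4 + \left(-4 + o\right) \left(-5 + o\right) = -4 + \left(-5 + o\right) \left(-4 + o\right)$)
$V{\left(A \right)} = 1$
$d = \frac{1}{6} \approx 0.16667$
$K{\left(a,W \right)} = 4 + \frac{6 + a}{16 + W^{2} - 8 W}$ ($K{\left(a,W \right)} = 4 + \frac{a + 6}{W + \left(16 + W^{2} - 9 W\right)} = 4 + \frac{6 + a}{16 + W^{2} - 8 W}$)
$K^{4}{\left(d,V{\left(1 \right)} \right)} = \left(\frac{70 + \frac{1}{6} - 32 + 4 \cdot 1^{2}}{16 + 1^{2} - 8}\right)^{4} = \left(\frac{70 + \frac{1}{6} - 32 + 4 \cdot 1}{16 + 1 - 8}\right)^{4} = \left(\frac{70 + \frac{1}{6} - 32 + 4}{9}\right)^{4} = \left(\frac{1}{9} \cdot \frac{253}{6}\right)^{4} = \left(\frac{253}{54}\right)^{4} = \frac{4097152081}{8503056}$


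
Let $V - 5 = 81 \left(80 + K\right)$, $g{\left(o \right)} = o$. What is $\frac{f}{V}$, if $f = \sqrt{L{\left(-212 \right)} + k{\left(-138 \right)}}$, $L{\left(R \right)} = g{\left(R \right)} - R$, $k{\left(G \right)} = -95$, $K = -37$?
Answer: $\frac{i \sqrt{95}}{3488} \approx 0.0027944 i$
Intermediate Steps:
$L{\left(R \right)} = 0$ ($L{\left(R \right)} = R - R = 0$)
$V = 3488$ ($V = 5 + 81 \left(80 - 37\right) = 5 + 81 \cdot 43 = 5 + 3483 = 3488$)
$f = i \sqrt{95}$ ($f = \sqrt{0 - 95} = \sqrt{-95} = i \sqrt{95} \approx 9.7468 i$)
$\frac{f}{V} = \frac{i \sqrt{95}}{3488}$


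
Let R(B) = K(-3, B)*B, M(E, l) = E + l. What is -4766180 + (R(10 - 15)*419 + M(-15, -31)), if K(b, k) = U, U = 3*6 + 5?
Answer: -4814411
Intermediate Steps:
U = 23 (U = 18 + 5 = 23)
K(b, k) = 23
R(B) = 23*B
-4766180 + (R(10 - 15)*419 + M(-15, -31)) = -4766180 + ((23*(10 - 15))*419 + (-15 - 31)) = -4766180 + ((23*(-5))*419 - 46) = -4766180 + (-115*419 - 46) = -4766180 + (-48185 - 46) = -4766180 - 48231 = -4814411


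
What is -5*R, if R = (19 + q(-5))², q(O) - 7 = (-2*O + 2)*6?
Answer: -48020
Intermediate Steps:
q(O) = 19 - 12*O (q(O) = 7 + (-2*O + 2)*6 = 7 + (2 - 2*O)*6 = 7 + (12 - 12*O) = 19 - 12*O)
R = 9604 (R = (19 + (19 - 12*(-5)))² = (19 + (19 + 60))² = (19 + 79)² = 98² = 9604)
-5*R = -5*9604 = -48020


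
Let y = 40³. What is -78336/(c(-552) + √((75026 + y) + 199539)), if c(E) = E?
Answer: -14413824/11287 - 26112*√338565/11287 ≈ -2623.1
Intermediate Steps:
y = 64000
-78336/(c(-552) + √((75026 + y) + 199539)) = -78336/(-552 + √((75026 + 64000) + 199539)) = -78336/(-552 + √(139026 + 199539)) = -78336/(-552 + √338565)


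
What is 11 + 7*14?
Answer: 109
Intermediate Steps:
11 + 7*14 = 11 + 98 = 109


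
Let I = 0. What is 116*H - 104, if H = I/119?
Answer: -104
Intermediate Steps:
H = 0 (H = 0/119 = 0*(1/119) = 0)
116*H - 104 = 116*0 - 104 = 0 - 104 = -104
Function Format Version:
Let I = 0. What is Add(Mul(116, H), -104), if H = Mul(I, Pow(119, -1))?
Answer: -104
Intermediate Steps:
H = 0 (H = Mul(0, Pow(119, -1)) = Mul(0, Rational(1, 119)) = 0)
Add(Mul(116, H), -104) = Add(Mul(116, 0), -104) = Add(0, -104) = -104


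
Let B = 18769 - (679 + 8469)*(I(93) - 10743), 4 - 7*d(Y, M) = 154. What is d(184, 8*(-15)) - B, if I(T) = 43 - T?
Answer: -691272081/7 ≈ -9.8753e+7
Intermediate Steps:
d(Y, M) = -150/7 (d(Y, M) = 4/7 - ⅐*154 = 4/7 - 22 = -150/7)
B = 98753133 (B = 18769 - (679 + 8469)*((43 - 1*93) - 10743) = 18769 - 9148*((43 - 93) - 10743) = 18769 - 9148*(-50 - 10743) = 18769 - 9148*(-10793) = 18769 - 1*(-98734364) = 18769 + 98734364 = 98753133)
d(184, 8*(-15)) - B = -150/7 - 1*98753133 = -150/7 - 98753133 = -691272081/7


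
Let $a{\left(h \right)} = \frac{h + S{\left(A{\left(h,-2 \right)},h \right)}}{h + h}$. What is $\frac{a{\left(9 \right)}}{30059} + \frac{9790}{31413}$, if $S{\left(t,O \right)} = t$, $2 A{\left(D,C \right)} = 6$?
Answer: $\frac{294298552}{944243367} \approx 0.31168$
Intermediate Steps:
$A{\left(D,C \right)} = 3$ ($A{\left(D,C \right)} = \frac{1}{2} \cdot 6 = 3$)
$a{\left(h \right)} = \frac{3 + h}{2 h}$ ($a{\left(h \right)} = \frac{h + 3}{h + h} = \frac{3 + h}{2 h}$)
$\frac{a{\left(9 \right)}}{30059} + \frac{9790}{31413} = \frac{\frac{1}{2} \cdot \frac{1}{9} \left(3 + 9\right)}{30059} + \frac{9790}{31413} = \frac{1}{2} \cdot \frac{1}{9} \cdot 12 \cdot \frac{1}{30059} + 9790 \cdot \frac{1}{31413} = \frac{2}{3} \cdot \frac{1}{30059} + \frac{9790}{31413} = \frac{2}{90177} + \frac{9790}{31413} = \frac{294298552}{944243367}$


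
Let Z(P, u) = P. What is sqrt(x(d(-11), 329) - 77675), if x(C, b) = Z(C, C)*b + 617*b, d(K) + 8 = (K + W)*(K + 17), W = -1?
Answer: sqrt(98998) ≈ 314.64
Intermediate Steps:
d(K) = -8 + (-1 + K)*(17 + K) (d(K) = -8 + (K - 1)*(K + 17) = -8 + (-1 + K)*(17 + K))
x(C, b) = 617*b + C*b (x(C, b) = C*b + 617*b = 617*b + C*b)
sqrt(x(d(-11), 329) - 77675) = sqrt(329*(617 + (-25 + (-11)**2 + 16*(-11))) - 77675) = sqrt(329*(617 + (-25 + 121 - 176)) - 77675) = sqrt(329*(617 - 80) - 77675) = sqrt(329*537 - 77675) = sqrt(176673 - 77675) = sqrt(98998)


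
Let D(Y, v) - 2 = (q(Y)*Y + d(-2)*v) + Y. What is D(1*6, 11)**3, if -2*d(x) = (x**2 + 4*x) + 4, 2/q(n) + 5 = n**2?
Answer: 17576000/29791 ≈ 589.98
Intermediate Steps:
q(n) = 2/(-5 + n**2)
d(x) = -2 - 2*x - x**2/2 (d(x) = -((x**2 + 4*x) + 4)/2 = -(4 + x**2 + 4*x)/2 = -2 - 2*x - x**2/2)
D(Y, v) = 2 + Y + 2*Y/(-5 + Y**2) (D(Y, v) = 2 + (((2/(-5 + Y**2))*Y + (-2 - 2*(-2) - 1/2*(-2)**2)*v) + Y) = 2 + ((2*Y/(-5 + Y**2) + (-2 + 4 - 1/2*4)*v) + Y) = 2 + ((2*Y/(-5 + Y**2) + (-2 + 4 - 2)*v) + Y) = 2 + ((2*Y/(-5 + Y**2) + 0*v) + Y) = 2 + ((2*Y/(-5 + Y**2) + 0) + Y) = 2 + (2*Y/(-5 + Y**2) + Y) = 2 + (Y + 2*Y/(-5 + Y**2)) = 2 + Y + 2*Y/(-5 + Y**2))
D(1*6, 11)**3 = ((2*(1*6) + (-5 + (1*6)**2)*(2 + 1*6))/(-5 + (1*6)**2))**3 = ((2*6 + (-5 + 6**2)*(2 + 6))/(-5 + 6**2))**3 = ((12 + (-5 + 36)*8)/(-5 + 36))**3 = ((12 + 31*8)/31)**3 = ((12 + 248)/31)**3 = ((1/31)*260)**3 = (260/31)**3 = 17576000/29791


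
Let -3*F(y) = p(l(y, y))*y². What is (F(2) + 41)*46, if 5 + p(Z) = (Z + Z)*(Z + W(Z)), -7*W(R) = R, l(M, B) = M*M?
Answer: 10718/21 ≈ 510.38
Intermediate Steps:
l(M, B) = M²
W(R) = -R/7
p(Z) = -5 + 12*Z²/7 (p(Z) = -5 + (Z + Z)*(Z - Z/7) = -5 + (2*Z)*(6*Z/7) = -5 + 12*Z²/7)
F(y) = -y²*(-5 + 12*y⁴/7)/3 (F(y) = -(-5 + 12*(y²)²/7)*y²/3 = -(-5 + 12*y⁴/7)*y²/3 = -y²*(-5 + 12*y⁴/7)/3)
(F(2) + 41)*46 = ((1/21)*2²*(35 - 12*2⁴) + 41)*46 = ((1/21)*4*(35 - 12*16) + 41)*46 = ((1/21)*4*(35 - 192) + 41)*46 = ((1/21)*4*(-157) + 41)*46 = (-628/21 + 41)*46 = (233/21)*46 = 10718/21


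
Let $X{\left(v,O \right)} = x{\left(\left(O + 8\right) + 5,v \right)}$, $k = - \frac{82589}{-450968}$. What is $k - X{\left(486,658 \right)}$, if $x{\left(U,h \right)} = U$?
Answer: $- \frac{302516939}{450968} \approx -670.82$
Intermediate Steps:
$k = \frac{82589}{450968}$ ($k = \left(-82589\right) \left(- \frac{1}{450968}\right) = \frac{82589}{450968} \approx 0.18314$)
$X{\left(v,O \right)} = 13 + O$ ($X{\left(v,O \right)} = \left(O + 8\right) + 5 = \left(8 + O\right) + 5 = 13 + O$)
$k - X{\left(486,658 \right)} = \frac{82589}{450968} - \left(13 + 658\right) = \frac{82589}{450968} - 671 = - \frac{302516939}{450968}$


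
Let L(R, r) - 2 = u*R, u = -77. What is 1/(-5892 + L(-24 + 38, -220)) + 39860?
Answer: 277744479/6968 ≈ 39860.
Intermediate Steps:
L(R, r) = 2 - 77*R
1/(-5892 + L(-24 + 38, -220)) + 39860 = 1/(-5892 + (2 - 77*(-24 + 38))) + 39860 = 1/(-5892 + (2 - 77*14)) + 39860 = 1/(-5892 + (2 - 1078)) + 39860 = 1/(-5892 - 1076) + 39860 = 1/(-6968) + 39860 = -1/6968 + 39860 = 277744479/6968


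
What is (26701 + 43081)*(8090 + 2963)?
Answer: 771300446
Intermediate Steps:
(26701 + 43081)*(8090 + 2963) = 69782*11053 = 771300446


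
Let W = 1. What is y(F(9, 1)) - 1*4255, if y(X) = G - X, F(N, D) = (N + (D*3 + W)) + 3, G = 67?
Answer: -4204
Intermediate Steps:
F(N, D) = 4 + N + 3*D (F(N, D) = (N + (D*3 + 1)) + 3 = (N + (3*D + 1)) + 3 = (N + (1 + 3*D)) + 3 = (1 + N + 3*D) + 3 = 4 + N + 3*D)
y(X) = 67 - X
y(F(9, 1)) - 1*4255 = (67 - (4 + 9 + 3*1)) - 1*4255 = (67 - (4 + 9 + 3)) - 4255 = (67 - 1*16) - 4255 = (67 - 16) - 4255 = 51 - 4255 = -4204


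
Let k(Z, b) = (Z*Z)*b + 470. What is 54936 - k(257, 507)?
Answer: -33432377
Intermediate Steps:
k(Z, b) = 470 + b*Z² (k(Z, b) = Z²*b + 470 = b*Z² + 470 = 470 + b*Z²)
54936 - k(257, 507) = 54936 - (470 + 507*257²) = 54936 - (470 + 507*66049) = 54936 - (470 + 33486843) = 54936 - 1*33487313 = 54936 - 33487313 = -33432377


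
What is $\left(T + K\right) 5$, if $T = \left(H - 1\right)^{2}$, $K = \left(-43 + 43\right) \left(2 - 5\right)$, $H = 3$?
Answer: $20$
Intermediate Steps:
$K = 0$ ($K = 0 \left(-3\right) = 0$)
$T = 4$ ($T = \left(3 - 1\right)^{2} = 2^{2} = 4$)
$\left(T + K\right) 5 = \left(4 + 0\right) 5 = 4 \cdot 5 = 20$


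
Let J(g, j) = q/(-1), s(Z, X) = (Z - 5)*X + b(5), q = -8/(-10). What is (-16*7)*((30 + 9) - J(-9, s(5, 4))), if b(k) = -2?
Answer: -22288/5 ≈ -4457.6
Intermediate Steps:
q = 4/5 (q = -8*(-1/10) = 4/5 ≈ 0.80000)
s(Z, X) = -2 + X*(-5 + Z) (s(Z, X) = (Z - 5)*X - 2 = (-5 + Z)*X - 2 = X*(-5 + Z) - 2 = -2 + X*(-5 + Z))
J(g, j) = -4/5 (J(g, j) = (4/5)/(-1) = (4/5)*(-1) = -4/5)
(-16*7)*((30 + 9) - J(-9, s(5, 4))) = (-16*7)*((30 + 9) - 1*(-4/5)) = -112*(39 + 4/5) = -112*199/5 = -22288/5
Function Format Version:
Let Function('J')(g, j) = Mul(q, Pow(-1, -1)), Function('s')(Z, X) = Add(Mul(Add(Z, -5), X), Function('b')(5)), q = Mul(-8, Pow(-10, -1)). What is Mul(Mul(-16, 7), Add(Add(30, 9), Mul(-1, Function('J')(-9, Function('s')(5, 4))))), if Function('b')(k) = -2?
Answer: Rational(-22288, 5) ≈ -4457.6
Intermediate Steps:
q = Rational(4, 5) (q = Mul(-8, Rational(-1, 10)) = Rational(4, 5) ≈ 0.80000)
Function('s')(Z, X) = Add(-2, Mul(X, Add(-5, Z))) (Function('s')(Z, X) = Add(Mul(Add(Z, -5), X), -2) = Add(Mul(Add(-5, Z), X), -2) = Add(Mul(X, Add(-5, Z)), -2) = Add(-2, Mul(X, Add(-5, Z))))
Function('J')(g, j) = Rational(-4, 5) (Function('J')(g, j) = Mul(Rational(4, 5), Pow(-1, -1)) = Mul(Rational(4, 5), -1) = Rational(-4, 5))
Mul(Mul(-16, 7), Add(Add(30, 9), Mul(-1, Function('J')(-9, Function('s')(5, 4))))) = Mul(Mul(-16, 7), Add(Add(30, 9), Mul(-1, Rational(-4, 5)))) = Mul(-112, Add(39, Rational(4, 5))) = Mul(-112, Rational(199, 5)) = Rational(-22288, 5)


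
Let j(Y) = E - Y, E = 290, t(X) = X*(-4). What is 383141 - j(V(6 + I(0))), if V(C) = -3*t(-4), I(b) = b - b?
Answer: 382803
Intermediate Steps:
I(b) = 0
t(X) = -4*X
V(C) = -48 (V(C) = -(-12)*(-4) = -3*16 = -48)
j(Y) = 290 - Y
383141 - j(V(6 + I(0))) = 383141 - (290 - 1*(-48)) = 383141 - (290 + 48) = 383141 - 1*338 = 383141 - 338 = 382803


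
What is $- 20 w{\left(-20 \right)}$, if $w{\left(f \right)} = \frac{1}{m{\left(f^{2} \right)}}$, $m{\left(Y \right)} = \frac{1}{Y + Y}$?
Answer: $-16000$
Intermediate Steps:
$m{\left(Y \right)} = \frac{1}{2 Y}$
$w{\left(f \right)} = 2 f^{2}$ ($w{\left(f \right)} = \frac{1}{\frac{1}{2} \frac{1}{f^{2}}} = 2 f^{2}$)
$- 20 w{\left(-20 \right)} = - 20 \cdot 2 \left(-20\right)^{2} = - 20 \cdot 2 \cdot 400 = \left(-20\right) 800 = -16000$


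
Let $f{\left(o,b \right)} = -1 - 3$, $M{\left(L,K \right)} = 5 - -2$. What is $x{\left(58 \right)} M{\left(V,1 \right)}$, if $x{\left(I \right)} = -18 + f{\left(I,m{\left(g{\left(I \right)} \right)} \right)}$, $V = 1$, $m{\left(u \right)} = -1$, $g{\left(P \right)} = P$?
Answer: $-154$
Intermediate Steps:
$M{\left(L,K \right)} = 7$ ($M{\left(L,K \right)} = 5 + 2 = 7$)
$f{\left(o,b \right)} = -4$ ($f{\left(o,b \right)} = -1 - 3 = -4$)
$x{\left(I \right)} = -22$ ($x{\left(I \right)} = -18 - 4 = -22$)
$x{\left(58 \right)} M{\left(V,1 \right)} = \left(-22\right) 7 = -154$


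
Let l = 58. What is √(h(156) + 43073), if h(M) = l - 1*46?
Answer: √43085 ≈ 207.57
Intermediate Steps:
h(M) = 12 (h(M) = 58 - 1*46 = 58 - 46 = 12)
√(h(156) + 43073) = √(12 + 43073) = √43085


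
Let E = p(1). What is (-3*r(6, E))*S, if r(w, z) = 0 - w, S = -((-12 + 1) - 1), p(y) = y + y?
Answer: 216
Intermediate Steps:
p(y) = 2*y
E = 2 (E = 2*1 = 2)
S = 12 (S = -(-11 - 1) = -1*(-12) = 12)
r(w, z) = -w
(-3*r(6, E))*S = -(-3)*6*12 = -3*(-6)*12 = 18*12 = 216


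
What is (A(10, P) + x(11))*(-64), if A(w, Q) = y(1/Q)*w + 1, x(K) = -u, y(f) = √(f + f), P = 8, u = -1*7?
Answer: -832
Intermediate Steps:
u = -7
y(f) = √2*√f (y(f) = √(2*f) = √2*√f)
x(K) = 7 (x(K) = -1*(-7) = 7)
A(w, Q) = 1 + w*√2*√(1/Q) (A(w, Q) = (√2*√(1/Q))*w + 1 = w*√2*√(1/Q) + 1 = 1 + w*√2*√(1/Q))
(A(10, P) + x(11))*(-64) = ((1 + 10*√2*√(1/8)) + 7)*(-64) = ((1 + 10*√2*√(⅛)) + 7)*(-64) = ((1 + 10*√2*(√2/4)) + 7)*(-64) = ((1 + 5) + 7)*(-64) = (6 + 7)*(-64) = 13*(-64) = -832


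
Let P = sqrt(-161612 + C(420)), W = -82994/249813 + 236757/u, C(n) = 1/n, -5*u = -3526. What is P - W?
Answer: -7205664521/21483918 + I*sqrt(7127089095)/210 ≈ -335.4 + 402.01*I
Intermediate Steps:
u = 3526/5 (u = -1/5*(-3526) = 3526/5 ≈ 705.20)
W = 7205664521/21483918 (W = -82994/249813 + 236757/(3526/5) = -82994*1/249813 + 236757*(5/3526) = -82994/249813 + 1183785/3526 = 7205664521/21483918 ≈ 335.40)
P = I*sqrt(7127089095)/210 (P = sqrt(-161612 + 1/420) = sqrt(-67877039/420) = I*sqrt(7127089095)/210 ≈ 402.01*I)
P - W = I*sqrt(7127089095)/210 - 1*7205664521/21483918 = I*sqrt(7127089095)/210 - 7205664521/21483918 = -7205664521/21483918 + I*sqrt(7127089095)/210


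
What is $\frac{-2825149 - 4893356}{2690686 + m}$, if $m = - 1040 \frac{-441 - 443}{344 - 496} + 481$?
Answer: $- \frac{48883865}{17005751} \approx -2.8745$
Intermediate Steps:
$m = - \frac{105781}{19}$ ($m = - 1040 \left(- \frac{884}{-152}\right) + 481 = - 1040 \left(\left(-884\right) \left(- \frac{1}{152}\right)\right) + 481 = \left(-1040\right) \frac{221}{38} + 481 = - \frac{114920}{19} + 481 = - \frac{105781}{19} \approx -5567.4$)
$\frac{-2825149 - 4893356}{2690686 + m} = \frac{-2825149 - 4893356}{2690686 - \frac{105781}{19}} = - \frac{7718505}{\frac{51017253}{19}} = \left(-7718505\right) \frac{19}{51017253} = - \frac{48883865}{17005751}$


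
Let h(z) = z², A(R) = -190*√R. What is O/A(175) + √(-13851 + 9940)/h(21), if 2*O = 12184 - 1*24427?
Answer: 1749*√7/1900 + I*√3911/441 ≈ 2.4355 + 0.14181*I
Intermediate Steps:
O = -12243/2 (O = (12184 - 1*24427)/2 = (12184 - 24427)/2 = (½)*(-12243) = -12243/2 ≈ -6121.5)
O/A(175) + √(-13851 + 9940)/h(21) = -12243*(-√7/6650)/2 + √(-13851 + 9940)/(21²) = -12243*(-√7/6650)/2 + √(-3911)/441 = -12243*(-√7/6650)/2 + (I*√3911)*(1/441) = -(-1749)*√7/1900 + I*√3911/441 = 1749*√7/1900 + I*√3911/441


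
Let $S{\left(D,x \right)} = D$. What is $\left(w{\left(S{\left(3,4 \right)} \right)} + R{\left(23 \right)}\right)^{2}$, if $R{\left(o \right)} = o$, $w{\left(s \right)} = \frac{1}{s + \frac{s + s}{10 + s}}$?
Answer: $\frac{1098304}{2025} \approx 542.37$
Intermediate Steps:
$w{\left(s \right)} = \frac{1}{s + \frac{2 s}{10 + s}}$
$\left(w{\left(S{\left(3,4 \right)} \right)} + R{\left(23 \right)}\right)^{2} = \left(\frac{10 + 3}{3 \left(12 + 3\right)} + 23\right)^{2} = \left(\frac{1}{3} \cdot \frac{1}{15} \cdot 13 + 23\right)^{2} = \left(\frac{13}{45} + 23\right)^{2} = \left(\frac{1048}{45}\right)^{2} = \frac{1098304}{2025}$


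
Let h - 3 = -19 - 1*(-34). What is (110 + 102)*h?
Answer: 3816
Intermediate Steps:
h = 18 (h = 3 + (-19 - 1*(-34)) = 3 + (-19 + 34) = 3 + 15 = 18)
(110 + 102)*h = (110 + 102)*18 = 212*18 = 3816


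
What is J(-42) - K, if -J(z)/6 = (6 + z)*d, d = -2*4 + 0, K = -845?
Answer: -883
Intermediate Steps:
d = -8 (d = -8 + 0 = -8)
J(z) = 288 + 48*z (J(z) = -6*(6 + z)*(-8) = -6*(-48 - 8*z) = 288 + 48*z)
J(-42) - K = (288 + 48*(-42)) - 1*(-845) = (288 - 2016) + 845 = -1728 + 845 = -883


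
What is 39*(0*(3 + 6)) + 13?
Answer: 13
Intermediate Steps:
39*(0*(3 + 6)) + 13 = 39*(0*9) + 13 = 39*0 + 13 = 0 + 13 = 13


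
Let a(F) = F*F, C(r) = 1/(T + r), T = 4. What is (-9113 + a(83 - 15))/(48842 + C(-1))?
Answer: -13467/146527 ≈ -0.091908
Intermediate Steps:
C(r) = 1/(4 + r)
a(F) = F**2
(-9113 + a(83 - 15))/(48842 + C(-1)) = (-9113 + (83 - 15)**2)/(48842 + 1/(4 - 1)) = (-9113 + 68**2)/(48842 + 1/3) = (-9113 + 4624)/(48842 + 1/3) = -4489/146527/3 = -4489*3/146527 = -13467/146527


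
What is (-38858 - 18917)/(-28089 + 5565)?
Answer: 57775/22524 ≈ 2.5650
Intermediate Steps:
(-38858 - 18917)/(-28089 + 5565) = -57775/(-22524) = -57775*(-1/22524) = 57775/22524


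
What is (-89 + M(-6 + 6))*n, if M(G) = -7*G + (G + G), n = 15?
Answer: -1335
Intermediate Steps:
M(G) = -5*G (M(G) = -7*G + 2*G = -5*G)
(-89 + M(-6 + 6))*n = (-89 - 5*(-6 + 6))*15 = (-89 - 5*0)*15 = (-89 + 0)*15 = -89*15 = -1335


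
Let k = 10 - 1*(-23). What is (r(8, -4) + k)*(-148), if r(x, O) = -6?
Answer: -3996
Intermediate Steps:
k = 33 (k = 10 + 23 = 33)
(r(8, -4) + k)*(-148) = (-6 + 33)*(-148) = 27*(-148) = -3996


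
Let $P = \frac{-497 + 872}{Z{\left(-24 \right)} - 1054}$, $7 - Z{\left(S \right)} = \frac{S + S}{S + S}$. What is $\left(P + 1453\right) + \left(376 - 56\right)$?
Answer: $\frac{1857729}{1048} \approx 1772.6$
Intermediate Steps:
$Z{\left(S \right)} = 6$ ($Z{\left(S \right)} = 7 - \frac{S + S}{S + S} = 7 - \frac{2 S}{2 S} = 7 - 2 S \frac{1}{2 S} = 7 - 1 = 6$)
$P = - \frac{375}{1048}$ ($P = \frac{-497 + 872}{6 - 1054} = \frac{375}{-1048} = 375 \left(- \frac{1}{1048}\right) = - \frac{375}{1048} \approx -0.35782$)
$\left(P + 1453\right) + \left(376 - 56\right) = \left(- \frac{375}{1048} + 1453\right) + \left(376 - 56\right) = \frac{1522369}{1048} + \left(376 - 56\right) = \frac{1522369}{1048} + 320 = \frac{1857729}{1048}$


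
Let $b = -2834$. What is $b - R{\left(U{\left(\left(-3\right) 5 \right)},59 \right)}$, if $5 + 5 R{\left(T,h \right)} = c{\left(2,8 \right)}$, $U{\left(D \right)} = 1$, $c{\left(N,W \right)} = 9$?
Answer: $- \frac{14174}{5} \approx -2834.8$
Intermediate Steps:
$R{\left(T,h \right)} = \frac{4}{5}$ ($R{\left(T,h \right)} = -1 + \frac{1}{5} \cdot 9 = -1 + \frac{9}{5} = \frac{4}{5}$)
$b - R{\left(U{\left(\left(-3\right) 5 \right)},59 \right)} = -2834 - \frac{4}{5} = - \frac{14174}{5}$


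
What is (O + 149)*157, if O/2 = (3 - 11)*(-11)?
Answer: 51025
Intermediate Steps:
O = 176 (O = 2*((3 - 11)*(-11)) = 2*(-8*(-11)) = 2*88 = 176)
(O + 149)*157 = (176 + 149)*157 = 325*157 = 51025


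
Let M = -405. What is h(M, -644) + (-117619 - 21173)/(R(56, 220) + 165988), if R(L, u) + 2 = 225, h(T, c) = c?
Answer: -107178676/166211 ≈ -644.83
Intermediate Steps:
R(L, u) = 223 (R(L, u) = -2 + 225 = 223)
h(M, -644) + (-117619 - 21173)/(R(56, 220) + 165988) = -644 + (-117619 - 21173)/(223 + 165988) = -644 - 138792/166211 = -107178676/166211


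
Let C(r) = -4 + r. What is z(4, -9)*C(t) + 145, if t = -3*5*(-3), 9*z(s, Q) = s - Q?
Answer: 1838/9 ≈ 204.22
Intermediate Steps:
z(s, Q) = -Q/9 + s/9 (z(s, Q) = (s - Q)/9 = -Q/9 + s/9)
t = 45 (t = -15*(-3) = 45)
z(4, -9)*C(t) + 145 = (-⅑*(-9) + (⅑)*4)*(-4 + 45) + 145 = (1 + 4/9)*41 + 145 = (13/9)*41 + 145 = 533/9 + 145 = 1838/9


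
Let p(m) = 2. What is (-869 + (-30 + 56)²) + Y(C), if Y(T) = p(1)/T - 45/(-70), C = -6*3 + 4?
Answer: -385/2 ≈ -192.50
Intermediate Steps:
C = -14 (C = -18 + 4 = -14)
Y(T) = 9/14 + 2/T (Y(T) = 2/T - 45/(-70) = 2/T - 45*(-1/70) = 2/T + 9/14 = 9/14 + 2/T)
(-869 + (-30 + 56)²) + Y(C) = (-869 + (-30 + 56)²) + (9/14 + 2/(-14)) = (-869 + 26²) + (9/14 + 2*(-1/14)) = (-869 + 676) + (9/14 - ⅐) = -193 + ½ = -385/2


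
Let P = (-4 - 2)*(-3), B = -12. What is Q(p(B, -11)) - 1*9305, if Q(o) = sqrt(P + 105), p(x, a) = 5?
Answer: -9305 + sqrt(123) ≈ -9293.9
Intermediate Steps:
P = 18 (P = -6*(-3) = 18)
Q(o) = sqrt(123) (Q(o) = sqrt(18 + 105) = sqrt(123))
Q(p(B, -11)) - 1*9305 = sqrt(123) - 1*9305 = sqrt(123) - 9305 = -9305 + sqrt(123)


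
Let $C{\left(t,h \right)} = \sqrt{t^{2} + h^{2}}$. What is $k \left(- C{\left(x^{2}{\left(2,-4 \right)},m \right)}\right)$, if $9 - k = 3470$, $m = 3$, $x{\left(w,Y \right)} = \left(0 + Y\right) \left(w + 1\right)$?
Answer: $10383 \sqrt{2305} \approx 4.9849 \cdot 10^{5}$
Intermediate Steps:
$x{\left(w,Y \right)} = Y \left(1 + w\right)$
$C{\left(t,h \right)} = \sqrt{h^{2} + t^{2}}$
$k = -3461$ ($k = 9 - 3470 = -3461$)
$k \left(- C{\left(x^{2}{\left(2,-4 \right)},m \right)}\right) = - 3461 \left(- \sqrt{3^{2} + \left(\left(- 4 \left(1 + 2\right)\right)^{2}\right)^{2}}\right) = - 3461 \left(- \sqrt{9 + \left(\left(\left(-4\right) 3\right)^{2}\right)^{2}}\right) = - 3461 \left(- \sqrt{9 + \left(\left(-12\right)^{2}\right)^{2}}\right) = - 3461 \left(- \sqrt{9 + 144^{2}}\right) = - 3461 \left(- \sqrt{9 + 20736}\right) = - 3461 \left(- \sqrt{20745}\right) = - 3461 \left(- 3 \sqrt{2305}\right) = 10383 \sqrt{2305}$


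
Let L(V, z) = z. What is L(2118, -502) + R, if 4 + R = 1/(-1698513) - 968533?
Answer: -1645925339008/1698513 ≈ -9.6904e+5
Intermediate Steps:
R = -1645072685482/1698513 (R = -4 + (1/(-1698513) - 968533) = -4 + (-1/1698513 - 968533) = -4 - 1645065891430/1698513 = -1645072685482/1698513 ≈ -9.6854e+5)
L(2118, -502) + R = -502 - 1645072685482/1698513 = -1645925339008/1698513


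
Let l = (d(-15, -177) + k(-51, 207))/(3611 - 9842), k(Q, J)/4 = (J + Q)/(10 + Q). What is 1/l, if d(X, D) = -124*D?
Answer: -85157/299748 ≈ -0.28410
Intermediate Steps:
k(Q, J) = 4*(J + Q)/(10 + Q) (k(Q, J) = 4*((J + Q)/(10 + Q)) = 4*(J + Q)/(10 + Q))
l = -299748/85157 (l = (-124*(-177) + 4*(207 - 51)/(10 - 51))/(3611 - 9842) = (21948 + 4*156/(-41))/(-6231) = (21948 + 4*(-1/41)*156)*(-1/6231) = (21948 - 624/41)*(-1/6231) = (899244/41)*(-1/6231) = -299748/85157 ≈ -3.5199)
1/l = 1/(-299748/85157) = -85157/299748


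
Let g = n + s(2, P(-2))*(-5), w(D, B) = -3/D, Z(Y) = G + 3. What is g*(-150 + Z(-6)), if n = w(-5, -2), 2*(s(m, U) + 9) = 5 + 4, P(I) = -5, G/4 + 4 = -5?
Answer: -42273/10 ≈ -4227.3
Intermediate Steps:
G = -36 (G = -16 + 4*(-5) = -16 - 20 = -36)
Z(Y) = -33 (Z(Y) = -36 + 3 = -33)
s(m, U) = -9/2 (s(m, U) = -9 + (5 + 4)/2 = -9 + (½)*9 = -9 + 9/2 = -9/2)
n = ⅗ (n = -3/(-5) = -3*(-⅕) = ⅗ ≈ 0.60000)
g = 231/10 (g = ⅗ - 9/2*(-5) = ⅗ + 45/2 = 231/10 ≈ 23.100)
g*(-150 + Z(-6)) = 231*(-150 - 33)/10 = (231/10)*(-183) = -42273/10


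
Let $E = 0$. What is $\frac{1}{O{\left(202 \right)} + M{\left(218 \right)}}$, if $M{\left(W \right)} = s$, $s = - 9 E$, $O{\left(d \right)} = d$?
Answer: $\frac{1}{202} \approx 0.0049505$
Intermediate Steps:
$s = 0$ ($s = \left(-9\right) 0 = 0$)
$M{\left(W \right)} = 0$
$\frac{1}{O{\left(202 \right)} + M{\left(218 \right)}} = \frac{1}{202 + 0} = \frac{1}{202}$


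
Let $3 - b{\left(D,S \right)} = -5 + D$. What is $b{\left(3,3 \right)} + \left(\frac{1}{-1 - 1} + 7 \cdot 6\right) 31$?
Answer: $\frac{2583}{2} \approx 1291.5$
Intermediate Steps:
$b{\left(D,S \right)} = 8 - D$ ($b{\left(D,S \right)} = 3 - \left(-5 + D\right) = 8 - D$)
$b{\left(3,3 \right)} + \left(\frac{1}{-1 - 1} + 7 \cdot 6\right) 31 = \left(8 - 3\right) + \left(\frac{1}{-1 - 1} + 7 \cdot 6\right) 31 = \left(8 - 3\right) + \left(\frac{1}{-2} + 42\right) 31 = 5 + \left(- \frac{1}{2} + 42\right) 31 = 5 + \frac{83}{2} \cdot 31 = 5 + \frac{2573}{2} = \frac{2583}{2}$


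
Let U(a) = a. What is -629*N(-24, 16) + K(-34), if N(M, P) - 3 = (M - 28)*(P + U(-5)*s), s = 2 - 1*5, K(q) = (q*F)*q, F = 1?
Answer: 1013217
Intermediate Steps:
K(q) = q² (K(q) = (q*1)*q = q*q = q²)
s = -3 (s = 2 - 5 = -3)
N(M, P) = 3 + (-28 + M)*(15 + P) (N(M, P) = 3 + (M - 28)*(P - 5*(-3)) = 3 + (-28 + M)*(P + 15) = 3 + (-28 + M)*(15 + P))
-629*N(-24, 16) + K(-34) = -629*(-417 - 28*16 + 15*(-24) - 24*16) + (-34)² = -629*(-417 - 448 - 360 - 384) + 1156 = -629*(-1609) + 1156 = 1012061 + 1156 = 1013217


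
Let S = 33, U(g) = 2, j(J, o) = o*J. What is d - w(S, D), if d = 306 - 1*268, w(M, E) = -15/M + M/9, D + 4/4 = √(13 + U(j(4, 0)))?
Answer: 1148/33 ≈ 34.788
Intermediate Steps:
j(J, o) = J*o
D = -1 + √15 (D = -1 + √(13 + 2) = -1 + √15 ≈ 2.8730)
w(M, E) = -15/M + M/9 (w(M, E) = -15/M + M*(⅑) = -15/M + M/9)
d = 38 (d = 306 - 268 = 38)
d - w(S, D) = 38 - (-15/33 + (⅑)*33) = 38 - (-15*1/33 + 11/3) = 38 - (-5/11 + 11/3) = 38 - 1*106/33 = 38 - 106/33 = 1148/33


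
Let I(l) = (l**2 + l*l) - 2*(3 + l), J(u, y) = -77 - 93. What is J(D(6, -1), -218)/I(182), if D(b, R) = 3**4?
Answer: -85/32939 ≈ -0.0025805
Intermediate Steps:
D(b, R) = 81
J(u, y) = -170
I(l) = -6 - 2*l + 2*l**2 (I(l) = (l**2 + l**2) + (-6 - 2*l) = 2*l**2 + (-6 - 2*l) = -6 - 2*l + 2*l**2)
J(D(6, -1), -218)/I(182) = -170/(-6 - 2*182 + 2*182**2) = -170/(-6 - 364 + 2*33124) = -170/(-6 - 364 + 66248) = -170/65878 = -170*1/65878 = -85/32939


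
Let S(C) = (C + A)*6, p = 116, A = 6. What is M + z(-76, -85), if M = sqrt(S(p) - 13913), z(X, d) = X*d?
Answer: 6460 + 7*I*sqrt(269) ≈ 6460.0 + 114.81*I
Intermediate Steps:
S(C) = 36 + 6*C (S(C) = (C + 6)*6 = (6 + C)*6 = 36 + 6*C)
M = 7*I*sqrt(269) (M = sqrt((36 + 6*116) - 13913) = sqrt((36 + 696) - 13913) = sqrt(732 - 13913) = sqrt(-13181) = 7*I*sqrt(269) ≈ 114.81*I)
M + z(-76, -85) = 7*I*sqrt(269) - 76*(-85) = 7*I*sqrt(269) + 6460 = 6460 + 7*I*sqrt(269)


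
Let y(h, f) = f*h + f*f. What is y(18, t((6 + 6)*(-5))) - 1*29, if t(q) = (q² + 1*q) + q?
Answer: 12173011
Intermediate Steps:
t(q) = q² + 2*q (t(q) = (q² + q) + q = (q + q²) + q = q² + 2*q)
y(h, f) = f² + f*h (y(h, f) = f*h + f² = f² + f*h)
y(18, t((6 + 6)*(-5))) - 1*29 = (((6 + 6)*(-5))*(2 + (6 + 6)*(-5)))*(((6 + 6)*(-5))*(2 + (6 + 6)*(-5)) + 18) - 1*29 = ((12*(-5))*(2 + 12*(-5)))*((12*(-5))*(2 + 12*(-5)) + 18) - 29 = (-60*(2 - 60))*(-60*(2 - 60) + 18) - 29 = (-60*(-58))*(-60*(-58) + 18) - 29 = 3480*(3480 + 18) - 29 = 3480*3498 - 29 = 12173040 - 29 = 12173011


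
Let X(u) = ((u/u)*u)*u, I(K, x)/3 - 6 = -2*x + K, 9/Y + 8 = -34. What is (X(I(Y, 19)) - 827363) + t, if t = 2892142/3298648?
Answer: -33055002640465/40408438 ≈ -8.1802e+5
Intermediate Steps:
t = 1446071/1649324 (t = 2892142*(1/3298648) = 1446071/1649324 ≈ 0.87677)
Y = -3/14 (Y = 9/(-8 - 34) = 9/(-42) = 9*(-1/42) = -3/14 ≈ -0.21429)
I(K, x) = 18 - 6*x + 3*K (I(K, x) = 18 + 3*(-2*x + K) = 18 + 3*(K - 2*x) = 18 + (-6*x + 3*K) = 18 - 6*x + 3*K)
X(u) = u**2 (X(u) = (1*u)*u = u*u = u**2)
(X(I(Y, 19)) - 827363) + t = ((18 - 6*19 + 3*(-3/14))**2 - 827363) + 1446071/1649324 = ((18 - 114 - 9/14)**2 - 827363) + 1446071/1649324 = ((-1353/14)**2 - 827363) + 1446071/1649324 = (1830609/196 - 827363) + 1446071/1649324 = -160332539/196 + 1446071/1649324 = -33055002640465/40408438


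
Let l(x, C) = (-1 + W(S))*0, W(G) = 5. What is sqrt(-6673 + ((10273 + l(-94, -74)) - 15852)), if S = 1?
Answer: 2*I*sqrt(3063) ≈ 110.69*I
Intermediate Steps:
l(x, C) = 0 (l(x, C) = (-1 + 5)*0 = 4*0 = 0)
sqrt(-6673 + ((10273 + l(-94, -74)) - 15852)) = sqrt(-6673 + ((10273 + 0) - 15852)) = sqrt(-6673 + (10273 - 15852)) = sqrt(-6673 - 5579) = sqrt(-12252) = 2*I*sqrt(3063)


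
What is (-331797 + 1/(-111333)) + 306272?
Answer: -2841774826/111333 ≈ -25525.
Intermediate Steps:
(-331797 + 1/(-111333)) + 306272 = (-331797 - 1/111333) + 306272 = -36939955402/111333 + 306272 = -2841774826/111333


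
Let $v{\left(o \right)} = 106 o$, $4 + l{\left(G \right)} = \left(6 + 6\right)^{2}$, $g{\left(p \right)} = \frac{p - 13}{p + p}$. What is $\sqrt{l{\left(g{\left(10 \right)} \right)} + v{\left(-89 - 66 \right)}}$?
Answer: $3 i \sqrt{1810} \approx 127.63 i$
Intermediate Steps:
$g{\left(p \right)} = \frac{-13 + p}{2 p}$
$l{\left(G \right)} = 140$ ($l{\left(G \right)} = -4 + \left(6 + 6\right)^{2} = -4 + 12^{2} = -4 + 144 = 140$)
$\sqrt{l{\left(g{\left(10 \right)} \right)} + v{\left(-89 - 66 \right)}} = \sqrt{140 + 106 \left(-89 - 66\right)} = \sqrt{140 + 106 \left(-155\right)} = \sqrt{140 - 16430} = \sqrt{-16290} = 3 i \sqrt{1810}$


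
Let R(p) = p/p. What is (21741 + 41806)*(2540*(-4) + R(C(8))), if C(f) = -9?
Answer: -645573973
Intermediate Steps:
R(p) = 1
(21741 + 41806)*(2540*(-4) + R(C(8))) = (21741 + 41806)*(2540*(-4) + 1) = 63547*(-10160 + 1) = 63547*(-10159) = -645573973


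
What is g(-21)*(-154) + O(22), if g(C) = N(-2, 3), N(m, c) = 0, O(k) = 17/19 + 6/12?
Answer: 53/38 ≈ 1.3947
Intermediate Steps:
O(k) = 53/38 (O(k) = 17*(1/19) + 6*(1/12) = 17/19 + ½ = 53/38)
g(C) = 0
g(-21)*(-154) + O(22) = 0*(-154) + 53/38 = 0 + 53/38 = 53/38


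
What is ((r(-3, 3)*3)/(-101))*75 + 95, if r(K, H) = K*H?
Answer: 11620/101 ≈ 115.05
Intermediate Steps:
r(K, H) = H*K
((r(-3, 3)*3)/(-101))*75 + 95 = (((3*(-3))*3)/(-101))*75 + 95 = (-9*3*(-1/101))*75 + 95 = -27*(-1/101)*75 + 95 = (27/101)*75 + 95 = 2025/101 + 95 = 11620/101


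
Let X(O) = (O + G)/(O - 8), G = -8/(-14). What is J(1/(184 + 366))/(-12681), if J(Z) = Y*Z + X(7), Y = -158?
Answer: 15128/24410925 ≈ 0.00061972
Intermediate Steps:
G = 4/7 (G = -8*(-1/14) = 4/7 ≈ 0.57143)
X(O) = (4/7 + O)/(-8 + O) (X(O) = (O + 4/7)/(O - 8) = (4/7 + O)/(-8 + O))
J(Z) = -53/7 - 158*Z (J(Z) = -158*Z + (4/7 + 7)/(-8 + 7) = -158*Z + (53/7)/(-1) = -158*Z - 1*53/7 = -158*Z - 53/7 = -53/7 - 158*Z)
J(1/(184 + 366))/(-12681) = (-53/7 - 158/(184 + 366))/(-12681) = (-53/7 - 158/550)*(-1/12681) = (-53/7 - 158*1/550)*(-1/12681) = (-53/7 - 79/275)*(-1/12681) = -15128/1925*(-1/12681) = 15128/24410925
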